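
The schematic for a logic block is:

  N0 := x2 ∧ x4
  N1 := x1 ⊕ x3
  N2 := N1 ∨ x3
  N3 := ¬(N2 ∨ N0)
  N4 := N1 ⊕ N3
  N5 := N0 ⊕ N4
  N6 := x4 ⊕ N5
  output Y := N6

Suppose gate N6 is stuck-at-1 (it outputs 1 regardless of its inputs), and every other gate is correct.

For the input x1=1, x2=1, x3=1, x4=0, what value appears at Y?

Propagate with N6 forced: N0=0, N1=0, N2=1, N3=0, N4=0, N5=0, N6=1 [stuck-at-1].
So Y = 1. (Without the fault it would be 0.)

1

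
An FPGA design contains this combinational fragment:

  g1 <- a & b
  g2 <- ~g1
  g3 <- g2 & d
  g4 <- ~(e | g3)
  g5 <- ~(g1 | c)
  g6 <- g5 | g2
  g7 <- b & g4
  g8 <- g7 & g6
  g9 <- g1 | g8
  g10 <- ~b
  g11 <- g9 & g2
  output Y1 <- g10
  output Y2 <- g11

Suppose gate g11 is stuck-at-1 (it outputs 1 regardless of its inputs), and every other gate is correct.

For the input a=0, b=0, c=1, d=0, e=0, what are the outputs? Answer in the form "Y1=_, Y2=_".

Y1=1, Y2=1

Propagate with g11 forced: g1=0, g2=1, g3=0, g4=1, g5=0, g6=1, g7=0, g8=0, g9=0, g10=1, g11=1 [stuck-at-1].
So the outputs are Y1=1, Y2=1. (Without the fault they would be Y1=1, Y2=0.)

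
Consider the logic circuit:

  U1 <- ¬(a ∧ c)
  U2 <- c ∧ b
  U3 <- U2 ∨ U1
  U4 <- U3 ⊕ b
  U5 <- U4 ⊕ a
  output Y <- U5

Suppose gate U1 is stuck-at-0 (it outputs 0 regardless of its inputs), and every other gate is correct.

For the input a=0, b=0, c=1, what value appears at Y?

0

Propagate with U1 forced: U1=0 [stuck-at-0], U2=0, U3=0, U4=0, U5=0.
So Y = 0. (Without the fault it would be 1.)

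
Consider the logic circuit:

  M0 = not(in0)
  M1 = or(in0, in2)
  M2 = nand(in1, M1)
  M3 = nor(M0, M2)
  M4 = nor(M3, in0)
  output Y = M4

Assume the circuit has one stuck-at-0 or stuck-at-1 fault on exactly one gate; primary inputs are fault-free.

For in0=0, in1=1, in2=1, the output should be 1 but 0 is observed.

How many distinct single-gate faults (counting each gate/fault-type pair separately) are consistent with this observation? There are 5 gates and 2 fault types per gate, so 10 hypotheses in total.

Fault-free: M0=1, M1=1, M2=0, M3=0, M4=1 → 1. Observed 0.
  M0 stuck-at-0: output 0 ✓
  M0 stuck-at-1: output 1 ✗
  M1 stuck-at-0: output 1 ✗
  M1 stuck-at-1: output 1 ✗
  M2 stuck-at-0: output 1 ✗
  M2 stuck-at-1: output 1 ✗
  M3 stuck-at-0: output 1 ✗
  M3 stuck-at-1: output 0 ✓
  M4 stuck-at-0: output 0 ✓
  M4 stuck-at-1: output 1 ✗
Consistent faults: {M0 stuck-at-0, M3 stuck-at-1, M4 stuck-at-0} — 3 in all.

3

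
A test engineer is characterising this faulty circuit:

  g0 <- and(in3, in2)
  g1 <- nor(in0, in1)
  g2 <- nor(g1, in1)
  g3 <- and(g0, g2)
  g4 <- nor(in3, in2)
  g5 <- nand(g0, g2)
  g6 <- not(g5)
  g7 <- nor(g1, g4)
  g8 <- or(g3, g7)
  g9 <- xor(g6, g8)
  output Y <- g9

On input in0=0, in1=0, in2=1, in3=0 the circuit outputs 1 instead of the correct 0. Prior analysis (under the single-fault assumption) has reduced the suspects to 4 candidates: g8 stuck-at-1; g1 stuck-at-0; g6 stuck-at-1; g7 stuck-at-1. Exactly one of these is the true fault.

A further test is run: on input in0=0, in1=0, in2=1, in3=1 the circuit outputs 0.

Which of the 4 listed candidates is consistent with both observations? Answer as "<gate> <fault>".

g1 stuck-at-0

Evaluate each candidate on input in0=0, in1=0, in2=1, in3=1:
  g8 stuck-at-1: g0=1, g1=1, g2=0, g3=0, g4=0, g5=1, g6=0, g7=0, g8=1 [stuck-at-1], g9=1 → 1 — eliminated
  g1 stuck-at-0: g0=1, g1=0 [stuck-at-0], g2=1, g3=1, g4=0, g5=0, g6=1, g7=1, g8=1, g9=0 → 0 — matches
  g6 stuck-at-1: g0=1, g1=1, g2=0, g3=0, g4=0, g5=1, g6=1 [stuck-at-1], g7=0, g8=0, g9=1 → 1 — eliminated
  g7 stuck-at-1: g0=1, g1=1, g2=0, g3=0, g4=0, g5=1, g6=0, g7=1 [stuck-at-1], g8=1, g9=1 → 1 — eliminated
Only g1 stuck-at-0 reproduces the observed 0.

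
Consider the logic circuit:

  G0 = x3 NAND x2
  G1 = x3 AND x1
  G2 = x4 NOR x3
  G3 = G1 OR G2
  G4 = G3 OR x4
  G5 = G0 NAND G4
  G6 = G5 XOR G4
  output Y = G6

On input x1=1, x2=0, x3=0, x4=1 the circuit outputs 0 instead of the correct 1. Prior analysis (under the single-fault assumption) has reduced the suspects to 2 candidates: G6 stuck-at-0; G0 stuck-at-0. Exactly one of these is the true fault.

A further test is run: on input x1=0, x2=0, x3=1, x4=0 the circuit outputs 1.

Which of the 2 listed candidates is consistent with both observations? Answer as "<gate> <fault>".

G0 stuck-at-0

Evaluate each candidate on input x1=0, x2=0, x3=1, x4=0:
  G6 stuck-at-0: G0=1, G1=0, G2=0, G3=0, G4=0, G5=1, G6=0 [stuck-at-0] → 0 — eliminated
  G0 stuck-at-0: G0=0 [stuck-at-0], G1=0, G2=0, G3=0, G4=0, G5=1, G6=1 → 1 — matches
Only G0 stuck-at-0 reproduces the observed 1.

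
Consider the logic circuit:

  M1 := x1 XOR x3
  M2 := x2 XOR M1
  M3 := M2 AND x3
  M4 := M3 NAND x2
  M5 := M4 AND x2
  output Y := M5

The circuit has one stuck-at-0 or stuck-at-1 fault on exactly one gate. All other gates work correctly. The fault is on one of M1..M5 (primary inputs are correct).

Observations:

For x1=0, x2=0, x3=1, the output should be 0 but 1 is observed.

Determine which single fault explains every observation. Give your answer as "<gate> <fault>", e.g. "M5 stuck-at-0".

Fault-free values for test 1 (x1=0, x2=0, x3=1): M1=1, M2=1, M3=1, M4=1, M5=0, giving Y=0. Observed 1.
Test 1: faults giving observed 1 are {M5 stuck-at-1}.
Only M5 stuck-at-1 is consistent with every test.

M5 stuck-at-1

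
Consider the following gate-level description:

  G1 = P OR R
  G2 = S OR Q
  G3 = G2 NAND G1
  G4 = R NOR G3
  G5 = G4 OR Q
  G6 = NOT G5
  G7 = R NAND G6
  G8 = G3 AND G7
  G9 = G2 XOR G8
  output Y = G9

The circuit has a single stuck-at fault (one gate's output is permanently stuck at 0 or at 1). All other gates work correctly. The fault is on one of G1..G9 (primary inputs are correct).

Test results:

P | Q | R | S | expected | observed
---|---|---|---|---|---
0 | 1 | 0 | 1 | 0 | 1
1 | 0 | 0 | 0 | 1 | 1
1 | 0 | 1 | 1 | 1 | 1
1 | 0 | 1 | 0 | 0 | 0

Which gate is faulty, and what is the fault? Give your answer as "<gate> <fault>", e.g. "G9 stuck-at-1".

Fault-free values for test 1 (P=0, Q=1, R=0, S=1): G1=0, G2=1, G3=1, G4=0, G5=1, G6=0, G7=1, G8=1, G9=0, giving Y=0. Observed 1.
Test 1: faults giving observed 1 are {G1 stuck-at-1, G2 stuck-at-0, G3 stuck-at-0, G7 stuck-at-0, G8 stuck-at-0, G9 stuck-at-1}.
Test 2 (P=1, Q=0, R=0, S=0): fault-free G1=1, G2=0, G3=1, G4=0, G5=0, G6=1, G7=1, G8=1, G9=1 → 1; observed 1. Eliminates G3 stuck-at-0, G7 stuck-at-0, G8 stuck-at-0.
Test 3 (P=1, Q=0, R=1, S=1): fault-free G1=1, G2=1, G3=0, G4=0, G5=0, G6=1, G7=0, G8=0, G9=1 → 1; observed 1. Eliminates G2 stuck-at-0.
Test 4 (P=1, Q=0, R=1, S=0): fault-free G1=1, G2=0, G3=1, G4=0, G5=0, G6=1, G7=0, G8=0, G9=0 → 0; observed 0. Eliminates G9 stuck-at-1.
Only G1 stuck-at-1 is consistent with every test.

G1 stuck-at-1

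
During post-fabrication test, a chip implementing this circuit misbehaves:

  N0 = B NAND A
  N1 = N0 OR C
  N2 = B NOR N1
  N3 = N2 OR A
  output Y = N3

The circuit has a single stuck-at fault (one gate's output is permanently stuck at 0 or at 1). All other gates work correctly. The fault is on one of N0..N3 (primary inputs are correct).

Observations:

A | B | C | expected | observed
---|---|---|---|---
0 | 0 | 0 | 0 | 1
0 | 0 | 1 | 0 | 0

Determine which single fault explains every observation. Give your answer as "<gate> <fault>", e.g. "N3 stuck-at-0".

N0 stuck-at-0

Fault-free values for test 1 (A=0, B=0, C=0): N0=1, N1=1, N2=0, N3=0, giving Y=0. Observed 1.
Test 1: faults giving observed 1 are {N0 stuck-at-0, N1 stuck-at-0, N2 stuck-at-1, N3 stuck-at-1}.
Test 2 (A=0, B=0, C=1): fault-free N0=1, N1=1, N2=0, N3=0 → 0; observed 0. Eliminates N1 stuck-at-0, N2 stuck-at-1, N3 stuck-at-1.
Only N0 stuck-at-0 is consistent with every test.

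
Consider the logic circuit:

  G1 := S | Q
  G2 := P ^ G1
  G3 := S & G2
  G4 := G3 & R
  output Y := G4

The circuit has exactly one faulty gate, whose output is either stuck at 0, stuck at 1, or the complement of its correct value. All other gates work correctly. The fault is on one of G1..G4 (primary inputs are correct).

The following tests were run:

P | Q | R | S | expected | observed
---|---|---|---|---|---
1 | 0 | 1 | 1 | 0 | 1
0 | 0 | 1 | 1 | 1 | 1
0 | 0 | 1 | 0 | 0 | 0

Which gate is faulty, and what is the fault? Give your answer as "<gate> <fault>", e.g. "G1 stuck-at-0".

Fault-free values for test 1 (P=1, Q=0, R=1, S=1): G1=1, G2=0, G3=0, G4=0, giving Y=0. Observed 1.
Test 1: faults giving observed 1 are {G1 stuck-at-0, G1 inverted output, G2 stuck-at-1, G2 inverted output, G3 stuck-at-1, G3 inverted output, G4 stuck-at-1, G4 inverted output}.
Test 2 (P=0, Q=0, R=1, S=1): fault-free G1=1, G2=1, G3=1, G4=1 → 1; observed 1. Eliminates G1 stuck-at-0, G1 inverted output, G2 inverted output, G3 inverted output, G4 inverted output.
Test 3 (P=0, Q=0, R=1, S=0): fault-free G1=0, G2=0, G3=0, G4=0 → 0; observed 0. Eliminates G3 stuck-at-1, G4 stuck-at-1.
Only G2 stuck-at-1 is consistent with every test.

G2 stuck-at-1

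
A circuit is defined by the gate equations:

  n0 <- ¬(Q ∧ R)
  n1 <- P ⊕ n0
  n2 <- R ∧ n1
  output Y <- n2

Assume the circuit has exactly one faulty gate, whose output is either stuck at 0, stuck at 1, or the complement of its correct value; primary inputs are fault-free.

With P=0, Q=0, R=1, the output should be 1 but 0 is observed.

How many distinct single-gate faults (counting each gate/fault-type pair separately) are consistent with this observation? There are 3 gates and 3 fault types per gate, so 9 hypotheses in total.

6

Fault-free: n0=1, n1=1, n2=1 → 1. Observed 0.
  n0 stuck-at-0: output 0 ✓
  n0 stuck-at-1: output 1 ✗
  n0 inverted output: output 0 ✓
  n1 stuck-at-0: output 0 ✓
  n1 stuck-at-1: output 1 ✗
  n1 inverted output: output 0 ✓
  n2 stuck-at-0: output 0 ✓
  n2 stuck-at-1: output 1 ✗
  n2 inverted output: output 0 ✓
Consistent faults: {n0 stuck-at-0, n0 inverted output, n1 stuck-at-0, n1 inverted output, n2 stuck-at-0, n2 inverted output} — 6 in all.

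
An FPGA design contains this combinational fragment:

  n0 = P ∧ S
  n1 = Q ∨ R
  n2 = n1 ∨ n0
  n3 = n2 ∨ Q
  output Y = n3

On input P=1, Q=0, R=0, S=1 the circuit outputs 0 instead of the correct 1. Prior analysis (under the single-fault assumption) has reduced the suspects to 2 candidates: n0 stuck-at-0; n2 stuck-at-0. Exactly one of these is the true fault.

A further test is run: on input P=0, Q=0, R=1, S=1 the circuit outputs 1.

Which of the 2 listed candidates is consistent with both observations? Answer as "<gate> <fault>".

Evaluate each candidate on input P=0, Q=0, R=1, S=1:
  n0 stuck-at-0: n0=0 [stuck-at-0], n1=1, n2=1, n3=1 → 1 — matches
  n2 stuck-at-0: n0=0, n1=1, n2=0 [stuck-at-0], n3=0 → 0 — eliminated
Only n0 stuck-at-0 reproduces the observed 1.

n0 stuck-at-0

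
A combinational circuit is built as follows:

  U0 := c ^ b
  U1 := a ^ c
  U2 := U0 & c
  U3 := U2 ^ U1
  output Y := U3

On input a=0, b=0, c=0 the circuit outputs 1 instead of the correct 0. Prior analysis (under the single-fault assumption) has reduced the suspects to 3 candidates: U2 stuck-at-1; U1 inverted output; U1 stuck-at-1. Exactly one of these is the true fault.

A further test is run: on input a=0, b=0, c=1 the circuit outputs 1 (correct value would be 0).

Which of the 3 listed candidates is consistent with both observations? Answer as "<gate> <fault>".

Evaluate each candidate on input a=0, b=0, c=1:
  U2 stuck-at-1: U0=1, U1=1, U2=1 [stuck-at-1], U3=0 → 0 — eliminated
  U1 inverted output: U0=1, U1=0 [inverted output], U2=1, U3=1 → 1 — matches
  U1 stuck-at-1: U0=1, U1=1 [stuck-at-1], U2=1, U3=0 → 0 — eliminated
Only U1 inverted output reproduces the observed 1.

U1 inverted output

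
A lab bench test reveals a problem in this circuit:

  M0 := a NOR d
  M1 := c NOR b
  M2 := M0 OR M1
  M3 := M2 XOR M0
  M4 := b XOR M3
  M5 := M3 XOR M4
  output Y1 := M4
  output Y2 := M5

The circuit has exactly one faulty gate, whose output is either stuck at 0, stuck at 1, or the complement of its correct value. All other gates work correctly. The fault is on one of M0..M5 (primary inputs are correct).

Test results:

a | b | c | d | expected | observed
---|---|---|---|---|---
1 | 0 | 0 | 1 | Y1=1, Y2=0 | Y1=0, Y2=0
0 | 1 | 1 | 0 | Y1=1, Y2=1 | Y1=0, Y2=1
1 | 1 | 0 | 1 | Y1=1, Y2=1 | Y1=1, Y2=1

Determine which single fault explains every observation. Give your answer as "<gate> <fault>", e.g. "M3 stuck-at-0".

Fault-free values for test 1 (a=1, b=0, c=0, d=1): M0=0, M1=1, M2=1, M3=1, M4=1, M5=0, giving Y1=1, Y2=0. Observed Y1=0, Y2=0.
Test 1: faults giving observed Y1=0, Y2=0 are {M0 stuck-at-1, M0 inverted output, M1 stuck-at-0, M1 inverted output, M2 stuck-at-0, M2 inverted output, M3 stuck-at-0, M3 inverted output}.
Test 2 (a=0, b=1, c=1, d=0): fault-free M0=1, M1=0, M2=1, M3=0, M4=1, M5=1 → Y1=1, Y2=1; observed Y1=0, Y2=1. Eliminates M0 stuck-at-1, M0 inverted output, M1 stuck-at-0, M1 inverted output, M3 stuck-at-0.
Test 3 (a=1, b=1, c=0, d=1): fault-free M0=0, M1=0, M2=0, M3=0, M4=1, M5=1 → Y1=1, Y2=1; observed Y1=1, Y2=1. Eliminates M2 inverted output, M3 inverted output.
Only M2 stuck-at-0 is consistent with every test.

M2 stuck-at-0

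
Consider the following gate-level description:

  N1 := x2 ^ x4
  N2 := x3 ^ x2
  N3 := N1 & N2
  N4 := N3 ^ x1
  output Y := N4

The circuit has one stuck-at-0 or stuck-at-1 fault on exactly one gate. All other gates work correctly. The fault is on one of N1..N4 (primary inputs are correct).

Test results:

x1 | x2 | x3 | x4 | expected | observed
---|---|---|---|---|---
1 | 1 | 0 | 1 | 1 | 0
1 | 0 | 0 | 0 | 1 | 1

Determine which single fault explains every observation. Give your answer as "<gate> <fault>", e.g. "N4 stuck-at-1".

Fault-free values for test 1 (x1=1, x2=1, x3=0, x4=1): N1=0, N2=1, N3=0, N4=1, giving Y=1. Observed 0.
Test 1: faults giving observed 0 are {N1 stuck-at-1, N3 stuck-at-1, N4 stuck-at-0}.
Test 2 (x1=1, x2=0, x3=0, x4=0): fault-free N1=0, N2=0, N3=0, N4=1 → 1; observed 1. Eliminates N3 stuck-at-1, N4 stuck-at-0.
Only N1 stuck-at-1 is consistent with every test.

N1 stuck-at-1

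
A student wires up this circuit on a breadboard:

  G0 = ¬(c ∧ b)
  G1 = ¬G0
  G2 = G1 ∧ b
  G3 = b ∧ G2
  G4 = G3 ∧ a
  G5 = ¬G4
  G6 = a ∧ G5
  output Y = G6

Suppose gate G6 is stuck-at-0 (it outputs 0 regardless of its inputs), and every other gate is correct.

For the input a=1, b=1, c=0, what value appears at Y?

Propagate with G6 forced: G0=1, G1=0, G2=0, G3=0, G4=0, G5=1, G6=0 [stuck-at-0].
So Y = 0. (Without the fault it would be 1.)

0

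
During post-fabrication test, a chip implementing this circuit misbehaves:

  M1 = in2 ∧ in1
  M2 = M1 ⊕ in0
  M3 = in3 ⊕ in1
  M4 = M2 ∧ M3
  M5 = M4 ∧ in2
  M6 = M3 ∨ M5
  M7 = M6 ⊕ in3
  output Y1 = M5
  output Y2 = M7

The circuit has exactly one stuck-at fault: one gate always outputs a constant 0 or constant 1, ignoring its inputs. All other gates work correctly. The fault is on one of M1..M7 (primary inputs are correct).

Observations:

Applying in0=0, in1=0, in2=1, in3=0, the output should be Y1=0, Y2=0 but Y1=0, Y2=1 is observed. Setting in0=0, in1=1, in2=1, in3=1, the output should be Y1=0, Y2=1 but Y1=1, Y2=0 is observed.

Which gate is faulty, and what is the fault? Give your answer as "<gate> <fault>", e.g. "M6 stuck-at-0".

M3 stuck-at-1

Fault-free values for test 1 (in0=0, in1=0, in2=1, in3=0): M1=0, M2=0, M3=0, M4=0, M5=0, M6=0, M7=0, giving Y1=0, Y2=0. Observed Y1=0, Y2=1.
Test 1: faults giving observed Y1=0, Y2=1 are {M3 stuck-at-1, M6 stuck-at-1, M7 stuck-at-1}.
Test 2 (in0=0, in1=1, in2=1, in3=1): fault-free M1=1, M2=1, M3=0, M4=0, M5=0, M6=0, M7=1 → Y1=0, Y2=1; observed Y1=1, Y2=0. Eliminates M6 stuck-at-1, M7 stuck-at-1.
Only M3 stuck-at-1 is consistent with every test.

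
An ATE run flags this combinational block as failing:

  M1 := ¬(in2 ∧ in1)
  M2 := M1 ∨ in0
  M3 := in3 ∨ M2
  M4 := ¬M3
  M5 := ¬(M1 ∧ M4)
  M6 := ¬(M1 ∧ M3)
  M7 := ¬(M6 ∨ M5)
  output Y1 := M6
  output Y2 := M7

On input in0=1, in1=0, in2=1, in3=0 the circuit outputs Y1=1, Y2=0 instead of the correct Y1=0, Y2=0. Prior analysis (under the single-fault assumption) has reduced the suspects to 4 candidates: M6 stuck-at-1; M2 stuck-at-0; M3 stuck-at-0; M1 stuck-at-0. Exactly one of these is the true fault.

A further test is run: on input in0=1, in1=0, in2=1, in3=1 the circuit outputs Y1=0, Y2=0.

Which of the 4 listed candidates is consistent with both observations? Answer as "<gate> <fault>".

Evaluate each candidate on input in0=1, in1=0, in2=1, in3=1:
  M6 stuck-at-1: M1=1, M2=1, M3=1, M4=0, M5=1, M6=1 [stuck-at-1], M7=0 → Y1=1, Y2=0 — eliminated
  M2 stuck-at-0: M1=1, M2=0 [stuck-at-0], M3=1, M4=0, M5=1, M6=0, M7=0 → Y1=0, Y2=0 — matches
  M3 stuck-at-0: M1=1, M2=1, M3=0 [stuck-at-0], M4=1, M5=0, M6=1, M7=0 → Y1=1, Y2=0 — eliminated
  M1 stuck-at-0: M1=0 [stuck-at-0], M2=1, M3=1, M4=0, M5=1, M6=1, M7=0 → Y1=1, Y2=0 — eliminated
Only M2 stuck-at-0 reproduces the observed Y1=0, Y2=0.

M2 stuck-at-0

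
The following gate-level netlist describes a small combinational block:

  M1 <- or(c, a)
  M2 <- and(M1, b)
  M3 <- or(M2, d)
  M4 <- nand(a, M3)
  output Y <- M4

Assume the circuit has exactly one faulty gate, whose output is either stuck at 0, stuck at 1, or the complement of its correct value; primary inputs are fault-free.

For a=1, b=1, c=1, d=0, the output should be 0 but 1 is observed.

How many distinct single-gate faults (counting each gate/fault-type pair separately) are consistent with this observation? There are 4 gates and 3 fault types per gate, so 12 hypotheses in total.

8

Fault-free: M1=1, M2=1, M3=1, M4=0 → 0. Observed 1.
  M1 stuck-at-0: output 1 ✓
  M1 stuck-at-1: output 0 ✗
  M1 inverted output: output 1 ✓
  M2 stuck-at-0: output 1 ✓
  M2 stuck-at-1: output 0 ✗
  M2 inverted output: output 1 ✓
  M3 stuck-at-0: output 1 ✓
  M3 stuck-at-1: output 0 ✗
  M3 inverted output: output 1 ✓
  M4 stuck-at-0: output 0 ✗
  M4 stuck-at-1: output 1 ✓
  M4 inverted output: output 1 ✓
Consistent faults: {M1 stuck-at-0, M1 inverted output, M2 stuck-at-0, M2 inverted output, M3 stuck-at-0, M3 inverted output, M4 stuck-at-1, M4 inverted output} — 8 in all.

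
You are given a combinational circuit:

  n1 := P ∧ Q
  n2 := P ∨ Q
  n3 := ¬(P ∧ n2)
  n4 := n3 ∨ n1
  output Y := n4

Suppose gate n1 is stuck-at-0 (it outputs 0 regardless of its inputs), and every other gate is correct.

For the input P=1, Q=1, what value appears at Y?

0

Propagate with n1 forced: n1=0 [stuck-at-0], n2=1, n3=0, n4=0.
So Y = 0. (Without the fault it would be 1.)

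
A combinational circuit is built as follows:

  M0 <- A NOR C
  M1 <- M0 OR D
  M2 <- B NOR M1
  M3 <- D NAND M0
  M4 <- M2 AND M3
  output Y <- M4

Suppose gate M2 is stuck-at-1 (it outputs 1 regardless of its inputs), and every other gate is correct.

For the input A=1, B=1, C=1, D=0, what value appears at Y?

Propagate with M2 forced: M0=0, M1=0, M2=1 [stuck-at-1], M3=1, M4=1.
So Y = 1. (Without the fault it would be 0.)

1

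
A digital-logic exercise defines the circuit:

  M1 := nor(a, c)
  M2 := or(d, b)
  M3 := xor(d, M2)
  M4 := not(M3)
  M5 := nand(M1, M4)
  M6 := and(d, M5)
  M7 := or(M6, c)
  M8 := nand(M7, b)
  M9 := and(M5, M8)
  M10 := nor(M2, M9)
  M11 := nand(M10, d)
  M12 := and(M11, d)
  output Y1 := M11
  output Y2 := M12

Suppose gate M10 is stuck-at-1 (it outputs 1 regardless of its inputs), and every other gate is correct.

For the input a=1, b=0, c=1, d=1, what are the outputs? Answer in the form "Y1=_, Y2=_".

Propagate with M10 forced: M1=0, M2=1, M3=0, M4=1, M5=1, M6=1, M7=1, M8=1, M9=1, M10=1 [stuck-at-1], M11=0, M12=0.
So the outputs are Y1=0, Y2=0. (Without the fault they would be Y1=1, Y2=1.)

Y1=0, Y2=0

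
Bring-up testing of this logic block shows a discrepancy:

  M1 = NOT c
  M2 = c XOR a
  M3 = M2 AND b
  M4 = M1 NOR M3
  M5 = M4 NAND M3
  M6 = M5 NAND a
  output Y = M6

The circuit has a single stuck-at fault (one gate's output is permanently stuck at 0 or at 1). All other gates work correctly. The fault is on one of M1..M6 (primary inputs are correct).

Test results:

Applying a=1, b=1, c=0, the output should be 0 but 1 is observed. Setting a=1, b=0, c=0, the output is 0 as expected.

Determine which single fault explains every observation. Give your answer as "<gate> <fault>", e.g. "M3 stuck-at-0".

M4 stuck-at-1

Fault-free values for test 1 (a=1, b=1, c=0): M1=1, M2=1, M3=1, M4=0, M5=1, M6=0, giving Y=0. Observed 1.
Test 1: faults giving observed 1 are {M4 stuck-at-1, M5 stuck-at-0, M6 stuck-at-1}.
Test 2 (a=1, b=0, c=0): fault-free M1=1, M2=1, M3=0, M4=0, M5=1, M6=0 → 0; observed 0. Eliminates M5 stuck-at-0, M6 stuck-at-1.
Only M4 stuck-at-1 is consistent with every test.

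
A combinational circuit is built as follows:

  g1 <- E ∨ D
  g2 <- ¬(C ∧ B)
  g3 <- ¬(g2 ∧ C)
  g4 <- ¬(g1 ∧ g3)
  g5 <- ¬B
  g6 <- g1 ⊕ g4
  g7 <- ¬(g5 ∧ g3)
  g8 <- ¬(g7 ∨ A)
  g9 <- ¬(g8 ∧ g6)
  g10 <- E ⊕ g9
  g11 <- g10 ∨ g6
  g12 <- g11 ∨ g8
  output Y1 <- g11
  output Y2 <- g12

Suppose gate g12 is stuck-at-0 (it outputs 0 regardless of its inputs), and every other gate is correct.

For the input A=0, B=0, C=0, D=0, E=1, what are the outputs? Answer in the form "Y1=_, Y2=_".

Propagate with g12 forced: g1=1, g2=1, g3=1, g4=0, g5=1, g6=1, g7=0, g8=1, g9=0, g10=1, g11=1, g12=0 [stuck-at-0].
So the outputs are Y1=1, Y2=0. (Without the fault they would be Y1=1, Y2=1.)

Y1=1, Y2=0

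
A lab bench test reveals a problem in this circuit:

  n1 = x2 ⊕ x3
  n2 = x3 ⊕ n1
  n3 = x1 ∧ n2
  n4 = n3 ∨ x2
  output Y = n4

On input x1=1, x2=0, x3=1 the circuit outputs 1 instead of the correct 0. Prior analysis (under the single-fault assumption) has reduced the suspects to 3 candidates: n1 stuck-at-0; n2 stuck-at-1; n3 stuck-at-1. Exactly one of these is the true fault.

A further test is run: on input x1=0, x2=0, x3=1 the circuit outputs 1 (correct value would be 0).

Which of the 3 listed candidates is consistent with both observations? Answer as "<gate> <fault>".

n3 stuck-at-1

Evaluate each candidate on input x1=0, x2=0, x3=1:
  n1 stuck-at-0: n1=0 [stuck-at-0], n2=1, n3=0, n4=0 → 0 — eliminated
  n2 stuck-at-1: n1=1, n2=1 [stuck-at-1], n3=0, n4=0 → 0 — eliminated
  n3 stuck-at-1: n1=1, n2=0, n3=1 [stuck-at-1], n4=1 → 1 — matches
Only n3 stuck-at-1 reproduces the observed 1.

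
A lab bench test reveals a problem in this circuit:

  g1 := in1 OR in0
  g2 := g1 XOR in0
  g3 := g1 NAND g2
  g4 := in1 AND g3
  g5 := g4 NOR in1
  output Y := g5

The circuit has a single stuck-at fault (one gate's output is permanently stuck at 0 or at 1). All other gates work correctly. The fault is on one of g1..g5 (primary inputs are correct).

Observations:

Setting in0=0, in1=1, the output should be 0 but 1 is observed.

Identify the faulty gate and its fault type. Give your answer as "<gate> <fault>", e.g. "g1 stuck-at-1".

g5 stuck-at-1

Fault-free values for test 1 (in0=0, in1=1): g1=1, g2=1, g3=0, g4=0, g5=0, giving Y=0. Observed 1.
Test 1: faults giving observed 1 are {g5 stuck-at-1}.
Only g5 stuck-at-1 is consistent with every test.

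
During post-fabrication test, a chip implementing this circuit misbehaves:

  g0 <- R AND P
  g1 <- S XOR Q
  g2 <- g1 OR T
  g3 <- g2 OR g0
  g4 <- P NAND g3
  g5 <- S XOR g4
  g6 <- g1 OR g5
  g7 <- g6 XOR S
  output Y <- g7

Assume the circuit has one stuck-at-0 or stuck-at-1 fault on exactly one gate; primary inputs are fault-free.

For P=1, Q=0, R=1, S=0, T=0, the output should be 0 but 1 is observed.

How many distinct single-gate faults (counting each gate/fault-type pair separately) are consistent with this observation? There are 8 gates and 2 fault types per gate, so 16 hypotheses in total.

7

Fault-free: g0=1, g1=0, g2=0, g3=1, g4=0, g5=0, g6=0, g7=0 → 0. Observed 1.
  g0: stuck-at-0 ✓; others ✗
  g1: stuck-at-1 ✓; others ✗
  g2: none of the 2 fault types match ✗
  g3: stuck-at-0 ✓; others ✗
  g4: stuck-at-1 ✓; others ✗
  g5: stuck-at-1 ✓; others ✗
  g6: stuck-at-1 ✓; others ✗
  g7: stuck-at-1 ✓; others ✗
Consistent faults: {g0 stuck-at-0, g1 stuck-at-1, g3 stuck-at-0, g4 stuck-at-1, g5 stuck-at-1, g6 stuck-at-1, g7 stuck-at-1} — 7 in all.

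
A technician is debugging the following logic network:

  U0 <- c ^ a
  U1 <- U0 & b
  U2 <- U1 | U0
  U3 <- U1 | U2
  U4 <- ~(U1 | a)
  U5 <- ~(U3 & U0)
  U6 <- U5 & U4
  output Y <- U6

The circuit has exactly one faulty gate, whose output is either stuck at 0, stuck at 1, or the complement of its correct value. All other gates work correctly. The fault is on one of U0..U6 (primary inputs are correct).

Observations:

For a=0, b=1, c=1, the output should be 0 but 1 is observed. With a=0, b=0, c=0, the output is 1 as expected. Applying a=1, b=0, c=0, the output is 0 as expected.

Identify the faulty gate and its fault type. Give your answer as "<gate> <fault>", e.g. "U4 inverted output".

Fault-free values for test 1 (a=0, b=1, c=1): U0=1, U1=1, U2=1, U3=1, U4=0, U5=0, U6=0, giving Y=0. Observed 1.
Test 1: faults giving observed 1 are {U0 stuck-at-0, U0 inverted output, U6 stuck-at-1, U6 inverted output}.
Test 2 (a=0, b=0, c=0): fault-free U0=0, U1=0, U2=0, U3=0, U4=1, U5=1, U6=1 → 1; observed 1. Eliminates U0 inverted output, U6 inverted output.
Test 3 (a=1, b=0, c=0): fault-free U0=1, U1=0, U2=1, U3=1, U4=0, U5=0, U6=0 → 0; observed 0. Eliminates U6 stuck-at-1.
Only U0 stuck-at-0 is consistent with every test.

U0 stuck-at-0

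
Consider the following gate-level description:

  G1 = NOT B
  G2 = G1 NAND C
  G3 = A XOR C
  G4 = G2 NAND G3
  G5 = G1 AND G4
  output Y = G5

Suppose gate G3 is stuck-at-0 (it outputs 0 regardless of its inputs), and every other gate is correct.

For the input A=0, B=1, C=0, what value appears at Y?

0

Propagate with G3 forced: G1=0, G2=1, G3=0 [stuck-at-0], G4=1, G5=0.
So Y = 0. (Same as the fault-free value — the fault is masked on this input.)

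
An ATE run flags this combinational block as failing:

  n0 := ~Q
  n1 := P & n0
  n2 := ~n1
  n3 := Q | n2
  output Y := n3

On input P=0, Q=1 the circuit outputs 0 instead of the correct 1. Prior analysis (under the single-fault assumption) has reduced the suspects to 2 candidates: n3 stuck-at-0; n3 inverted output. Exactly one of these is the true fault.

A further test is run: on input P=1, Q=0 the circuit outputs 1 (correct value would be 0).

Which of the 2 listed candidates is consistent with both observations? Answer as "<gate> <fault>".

Evaluate each candidate on input P=1, Q=0:
  n3 stuck-at-0: n0=1, n1=1, n2=0, n3=0 [stuck-at-0] → 0 — eliminated
  n3 inverted output: n0=1, n1=1, n2=0, n3=1 [inverted output] → 1 — matches
Only n3 inverted output reproduces the observed 1.

n3 inverted output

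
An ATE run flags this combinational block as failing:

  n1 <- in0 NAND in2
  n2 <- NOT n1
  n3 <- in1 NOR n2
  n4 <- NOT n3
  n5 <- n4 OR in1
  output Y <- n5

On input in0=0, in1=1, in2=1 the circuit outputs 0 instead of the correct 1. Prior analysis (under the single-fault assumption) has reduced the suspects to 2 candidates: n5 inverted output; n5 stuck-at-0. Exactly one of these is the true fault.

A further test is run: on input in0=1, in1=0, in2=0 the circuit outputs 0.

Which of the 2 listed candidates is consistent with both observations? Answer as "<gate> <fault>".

Evaluate each candidate on input in0=1, in1=0, in2=0:
  n5 inverted output: n1=1, n2=0, n3=1, n4=0, n5=1 [inverted output] → 1 — eliminated
  n5 stuck-at-0: n1=1, n2=0, n3=1, n4=0, n5=0 [stuck-at-0] → 0 — matches
Only n5 stuck-at-0 reproduces the observed 0.

n5 stuck-at-0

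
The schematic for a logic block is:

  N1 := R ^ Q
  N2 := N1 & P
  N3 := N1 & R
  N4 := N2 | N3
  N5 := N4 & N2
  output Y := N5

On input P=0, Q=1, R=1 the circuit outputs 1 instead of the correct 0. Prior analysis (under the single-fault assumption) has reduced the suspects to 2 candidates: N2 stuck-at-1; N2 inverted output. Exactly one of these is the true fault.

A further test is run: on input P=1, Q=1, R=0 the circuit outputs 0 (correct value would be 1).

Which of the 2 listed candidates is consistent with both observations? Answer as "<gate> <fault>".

Evaluate each candidate on input P=1, Q=1, R=0:
  N2 stuck-at-1: N1=1, N2=1 [stuck-at-1], N3=0, N4=1, N5=1 → 1 — eliminated
  N2 inverted output: N1=1, N2=0 [inverted output], N3=0, N4=0, N5=0 → 0 — matches
Only N2 inverted output reproduces the observed 0.

N2 inverted output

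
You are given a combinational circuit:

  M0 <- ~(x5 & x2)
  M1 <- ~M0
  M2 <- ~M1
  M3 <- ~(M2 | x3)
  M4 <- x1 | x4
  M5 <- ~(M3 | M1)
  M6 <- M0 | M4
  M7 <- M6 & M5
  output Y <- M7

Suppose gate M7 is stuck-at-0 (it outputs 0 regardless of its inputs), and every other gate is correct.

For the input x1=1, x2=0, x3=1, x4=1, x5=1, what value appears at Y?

0

Propagate with M7 forced: M0=1, M1=0, M2=1, M3=0, M4=1, M5=1, M6=1, M7=0 [stuck-at-0].
So Y = 0. (Without the fault it would be 1.)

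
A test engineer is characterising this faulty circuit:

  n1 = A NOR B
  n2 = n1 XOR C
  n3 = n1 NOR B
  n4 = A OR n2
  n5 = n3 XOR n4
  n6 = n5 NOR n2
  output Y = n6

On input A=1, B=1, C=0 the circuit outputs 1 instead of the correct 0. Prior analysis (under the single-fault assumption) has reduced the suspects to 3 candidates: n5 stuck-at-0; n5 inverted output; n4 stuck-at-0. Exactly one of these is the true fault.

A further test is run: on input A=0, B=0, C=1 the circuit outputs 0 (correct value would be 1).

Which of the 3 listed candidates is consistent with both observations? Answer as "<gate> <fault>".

n5 inverted output

Evaluate each candidate on input A=0, B=0, C=1:
  n5 stuck-at-0: n1=1, n2=0, n3=0, n4=0, n5=0 [stuck-at-0], n6=1 → 1 — eliminated
  n5 inverted output: n1=1, n2=0, n3=0, n4=0, n5=1 [inverted output], n6=0 → 0 — matches
  n4 stuck-at-0: n1=1, n2=0, n3=0, n4=0 [stuck-at-0], n5=0, n6=1 → 1 — eliminated
Only n5 inverted output reproduces the observed 0.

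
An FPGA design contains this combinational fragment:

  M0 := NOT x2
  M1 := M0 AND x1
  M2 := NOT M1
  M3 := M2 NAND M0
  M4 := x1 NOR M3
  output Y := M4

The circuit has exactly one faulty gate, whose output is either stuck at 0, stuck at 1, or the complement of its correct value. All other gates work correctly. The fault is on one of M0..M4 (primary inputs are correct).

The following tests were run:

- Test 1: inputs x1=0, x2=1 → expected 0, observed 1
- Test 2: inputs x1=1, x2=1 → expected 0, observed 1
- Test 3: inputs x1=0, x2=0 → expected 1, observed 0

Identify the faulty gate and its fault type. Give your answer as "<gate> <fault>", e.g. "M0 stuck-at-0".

Fault-free values for test 1 (x1=0, x2=1): M0=0, M1=0, M2=1, M3=1, M4=0, giving Y=0. Observed 1.
Test 1: faults giving observed 1 are {M0 stuck-at-1, M0 inverted output, M3 stuck-at-0, M3 inverted output, M4 stuck-at-1, M4 inverted output}.
Test 2 (x1=1, x2=1): fault-free M0=0, M1=0, M2=1, M3=1, M4=0 → 0; observed 1. Eliminates M0 stuck-at-1, M0 inverted output, M3 stuck-at-0, M3 inverted output.
Test 3 (x1=0, x2=0): fault-free M0=1, M1=0, M2=1, M3=0, M4=1 → 1; observed 0. Eliminates M4 stuck-at-1.
Only M4 inverted output is consistent with every test.

M4 inverted output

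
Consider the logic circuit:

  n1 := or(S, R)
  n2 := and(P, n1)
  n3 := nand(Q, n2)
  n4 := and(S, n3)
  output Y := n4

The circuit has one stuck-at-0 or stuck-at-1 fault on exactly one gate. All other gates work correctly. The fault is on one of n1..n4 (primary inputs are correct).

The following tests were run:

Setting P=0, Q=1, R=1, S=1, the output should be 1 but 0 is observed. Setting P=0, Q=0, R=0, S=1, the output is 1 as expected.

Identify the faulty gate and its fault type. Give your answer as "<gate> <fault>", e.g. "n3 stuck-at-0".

n2 stuck-at-1

Fault-free values for test 1 (P=0, Q=1, R=1, S=1): n1=1, n2=0, n3=1, n4=1, giving Y=1. Observed 0.
Test 1: faults giving observed 0 are {n2 stuck-at-1, n3 stuck-at-0, n4 stuck-at-0}.
Test 2 (P=0, Q=0, R=0, S=1): fault-free n1=1, n2=0, n3=1, n4=1 → 1; observed 1. Eliminates n3 stuck-at-0, n4 stuck-at-0.
Only n2 stuck-at-1 is consistent with every test.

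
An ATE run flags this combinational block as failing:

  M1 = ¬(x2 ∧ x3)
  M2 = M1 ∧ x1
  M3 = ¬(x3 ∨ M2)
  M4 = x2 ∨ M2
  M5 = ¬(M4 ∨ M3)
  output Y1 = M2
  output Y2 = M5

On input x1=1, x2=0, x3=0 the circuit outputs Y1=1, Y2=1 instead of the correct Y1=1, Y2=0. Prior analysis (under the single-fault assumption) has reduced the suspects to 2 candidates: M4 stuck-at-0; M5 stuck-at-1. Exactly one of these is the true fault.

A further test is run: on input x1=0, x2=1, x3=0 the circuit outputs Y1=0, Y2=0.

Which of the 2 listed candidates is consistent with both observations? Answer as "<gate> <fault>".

Evaluate each candidate on input x1=0, x2=1, x3=0:
  M4 stuck-at-0: M1=1, M2=0, M3=1, M4=0 [stuck-at-0], M5=0 → Y1=0, Y2=0 — matches
  M5 stuck-at-1: M1=1, M2=0, M3=1, M4=1, M5=1 [stuck-at-1] → Y1=0, Y2=1 — eliminated
Only M4 stuck-at-0 reproduces the observed Y1=0, Y2=0.

M4 stuck-at-0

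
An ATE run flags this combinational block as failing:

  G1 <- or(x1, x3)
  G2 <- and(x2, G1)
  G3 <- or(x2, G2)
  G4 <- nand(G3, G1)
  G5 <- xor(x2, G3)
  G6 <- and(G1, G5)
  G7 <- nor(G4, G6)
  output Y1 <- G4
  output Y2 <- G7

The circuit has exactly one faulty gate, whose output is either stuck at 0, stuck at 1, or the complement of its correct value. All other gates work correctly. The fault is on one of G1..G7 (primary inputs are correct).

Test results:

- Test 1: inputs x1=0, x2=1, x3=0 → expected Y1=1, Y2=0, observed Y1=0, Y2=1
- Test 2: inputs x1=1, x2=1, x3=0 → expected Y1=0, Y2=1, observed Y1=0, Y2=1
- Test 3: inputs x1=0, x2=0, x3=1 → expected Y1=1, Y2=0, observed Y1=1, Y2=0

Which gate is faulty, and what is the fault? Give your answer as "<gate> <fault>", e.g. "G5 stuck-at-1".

Fault-free values for test 1 (x1=0, x2=1, x3=0): G1=0, G2=0, G3=1, G4=1, G5=0, G6=0, G7=0, giving Y1=1, Y2=0. Observed Y1=0, Y2=1.
Test 1: faults giving observed Y1=0, Y2=1 are {G1 stuck-at-1, G1 inverted output, G4 stuck-at-0, G4 inverted output}.
Test 2 (x1=1, x2=1, x3=0): fault-free G1=1, G2=1, G3=1, G4=0, G5=0, G6=0, G7=1 → Y1=0, Y2=1; observed Y1=0, Y2=1. Eliminates G1 inverted output, G4 inverted output.
Test 3 (x1=0, x2=0, x3=1): fault-free G1=1, G2=0, G3=0, G4=1, G5=0, G6=0, G7=0 → Y1=1, Y2=0; observed Y1=1, Y2=0. Eliminates G4 stuck-at-0.
Only G1 stuck-at-1 is consistent with every test.

G1 stuck-at-1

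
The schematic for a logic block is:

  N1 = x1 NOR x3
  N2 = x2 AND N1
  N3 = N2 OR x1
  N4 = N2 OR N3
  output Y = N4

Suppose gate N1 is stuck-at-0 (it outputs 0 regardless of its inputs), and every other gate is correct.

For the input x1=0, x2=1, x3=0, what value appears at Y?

Propagate with N1 forced: N1=0 [stuck-at-0], N2=0, N3=0, N4=0.
So Y = 0. (Without the fault it would be 1.)

0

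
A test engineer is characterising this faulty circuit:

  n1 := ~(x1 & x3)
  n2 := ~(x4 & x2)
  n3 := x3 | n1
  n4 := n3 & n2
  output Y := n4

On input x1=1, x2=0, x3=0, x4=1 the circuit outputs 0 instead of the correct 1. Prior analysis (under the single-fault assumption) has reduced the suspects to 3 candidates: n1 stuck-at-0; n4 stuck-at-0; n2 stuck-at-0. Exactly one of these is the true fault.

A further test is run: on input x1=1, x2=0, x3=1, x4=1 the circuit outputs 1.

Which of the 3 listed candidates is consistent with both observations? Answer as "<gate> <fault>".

Evaluate each candidate on input x1=1, x2=0, x3=1, x4=1:
  n1 stuck-at-0: n1=0 [stuck-at-0], n2=1, n3=1, n4=1 → 1 — matches
  n4 stuck-at-0: n1=0, n2=1, n3=1, n4=0 [stuck-at-0] → 0 — eliminated
  n2 stuck-at-0: n1=0, n2=0 [stuck-at-0], n3=1, n4=0 → 0 — eliminated
Only n1 stuck-at-0 reproduces the observed 1.

n1 stuck-at-0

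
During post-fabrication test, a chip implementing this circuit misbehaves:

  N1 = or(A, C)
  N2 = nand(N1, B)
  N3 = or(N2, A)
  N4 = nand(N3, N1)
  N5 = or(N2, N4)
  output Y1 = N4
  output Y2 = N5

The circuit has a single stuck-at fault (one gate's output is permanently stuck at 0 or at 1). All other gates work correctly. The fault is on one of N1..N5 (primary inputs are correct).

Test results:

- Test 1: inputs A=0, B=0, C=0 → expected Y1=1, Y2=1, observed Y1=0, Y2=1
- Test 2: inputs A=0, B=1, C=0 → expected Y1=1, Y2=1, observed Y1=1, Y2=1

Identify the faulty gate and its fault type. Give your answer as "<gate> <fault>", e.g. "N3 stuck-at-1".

Fault-free values for test 1 (A=0, B=0, C=0): N1=0, N2=1, N3=1, N4=1, N5=1, giving Y1=1, Y2=1. Observed Y1=0, Y2=1.
Test 1: faults giving observed Y1=0, Y2=1 are {N1 stuck-at-1, N4 stuck-at-0}.
Test 2 (A=0, B=1, C=0): fault-free N1=0, N2=1, N3=1, N4=1, N5=1 → Y1=1, Y2=1; observed Y1=1, Y2=1. Eliminates N4 stuck-at-0.
Only N1 stuck-at-1 is consistent with every test.

N1 stuck-at-1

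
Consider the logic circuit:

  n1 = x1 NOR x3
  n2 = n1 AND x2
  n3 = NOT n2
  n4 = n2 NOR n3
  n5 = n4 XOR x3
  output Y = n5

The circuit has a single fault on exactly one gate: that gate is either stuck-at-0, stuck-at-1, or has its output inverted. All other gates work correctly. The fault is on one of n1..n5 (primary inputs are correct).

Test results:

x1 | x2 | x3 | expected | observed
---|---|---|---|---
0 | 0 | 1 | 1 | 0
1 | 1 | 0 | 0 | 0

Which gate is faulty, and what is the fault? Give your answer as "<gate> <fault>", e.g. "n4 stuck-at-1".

n5 stuck-at-0

Fault-free values for test 1 (x1=0, x2=0, x3=1): n1=0, n2=0, n3=1, n4=0, n5=1, giving Y=1. Observed 0.
Test 1: faults giving observed 0 are {n3 stuck-at-0, n3 inverted output, n4 stuck-at-1, n4 inverted output, n5 stuck-at-0, n5 inverted output}.
Test 2 (x1=1, x2=1, x3=0): fault-free n1=0, n2=0, n3=1, n4=0, n5=0 → 0; observed 0. Eliminates n3 stuck-at-0, n3 inverted output, n4 stuck-at-1, n4 inverted output, n5 inverted output.
Only n5 stuck-at-0 is consistent with every test.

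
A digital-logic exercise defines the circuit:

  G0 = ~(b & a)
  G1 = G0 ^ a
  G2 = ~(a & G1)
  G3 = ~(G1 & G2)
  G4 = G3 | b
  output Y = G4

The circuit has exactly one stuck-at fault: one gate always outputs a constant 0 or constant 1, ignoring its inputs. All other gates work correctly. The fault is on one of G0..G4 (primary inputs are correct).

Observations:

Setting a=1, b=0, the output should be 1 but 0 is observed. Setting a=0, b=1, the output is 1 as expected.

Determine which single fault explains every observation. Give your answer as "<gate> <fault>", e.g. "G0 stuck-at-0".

G3 stuck-at-0

Fault-free values for test 1 (a=1, b=0): G0=1, G1=0, G2=1, G3=1, G4=1, giving Y=1. Observed 0.
Test 1: faults giving observed 0 are {G3 stuck-at-0, G4 stuck-at-0}.
Test 2 (a=0, b=1): fault-free G0=1, G1=1, G2=1, G3=0, G4=1 → 1; observed 1. Eliminates G4 stuck-at-0.
Only G3 stuck-at-0 is consistent with every test.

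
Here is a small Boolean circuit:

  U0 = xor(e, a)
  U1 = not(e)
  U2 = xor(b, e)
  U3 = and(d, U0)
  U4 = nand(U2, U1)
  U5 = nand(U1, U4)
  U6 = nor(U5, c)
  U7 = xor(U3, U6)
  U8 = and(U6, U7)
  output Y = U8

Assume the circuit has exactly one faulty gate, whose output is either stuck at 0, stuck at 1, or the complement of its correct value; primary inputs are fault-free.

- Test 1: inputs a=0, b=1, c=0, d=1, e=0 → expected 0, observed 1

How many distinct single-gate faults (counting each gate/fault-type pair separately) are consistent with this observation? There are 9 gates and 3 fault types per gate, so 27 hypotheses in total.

10

Fault-free: U0=0, U1=1, U2=1, U3=0, U4=0, U5=1, U6=0, U7=0, U8=0 → 0. Observed 1.
  U0: none of the 3 fault types match ✗
  U1: none of the 3 fault types match ✗
  U2: stuck-at-0, inverted output ✓; others ✗
  U3: none of the 3 fault types match ✗
  U4: stuck-at-1, inverted output ✓; others ✗
  U5: stuck-at-0, inverted output ✓; others ✗
  U6: stuck-at-1, inverted output ✓; others ✗
  U7: none of the 3 fault types match ✗
  U8: stuck-at-1, inverted output ✓; others ✗
Consistent faults: {U2 stuck-at-0, U2 inverted output, U4 stuck-at-1, U4 inverted output, U5 stuck-at-0, U5 inverted output, U6 stuck-at-1, U6 inverted output, U8 stuck-at-1, U8 inverted output} — 10 in all.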